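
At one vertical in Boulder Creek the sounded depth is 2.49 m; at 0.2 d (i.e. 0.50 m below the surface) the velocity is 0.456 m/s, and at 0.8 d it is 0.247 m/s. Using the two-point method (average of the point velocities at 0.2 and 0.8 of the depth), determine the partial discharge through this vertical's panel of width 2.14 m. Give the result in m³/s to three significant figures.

1.87 m³/s

v̄ = (0.456 + 0.247) / 2 = 0.3515 m/s
q = v̄ × d × w = 0.3515 × 2.49 × 2.14 = 1.873 m³/s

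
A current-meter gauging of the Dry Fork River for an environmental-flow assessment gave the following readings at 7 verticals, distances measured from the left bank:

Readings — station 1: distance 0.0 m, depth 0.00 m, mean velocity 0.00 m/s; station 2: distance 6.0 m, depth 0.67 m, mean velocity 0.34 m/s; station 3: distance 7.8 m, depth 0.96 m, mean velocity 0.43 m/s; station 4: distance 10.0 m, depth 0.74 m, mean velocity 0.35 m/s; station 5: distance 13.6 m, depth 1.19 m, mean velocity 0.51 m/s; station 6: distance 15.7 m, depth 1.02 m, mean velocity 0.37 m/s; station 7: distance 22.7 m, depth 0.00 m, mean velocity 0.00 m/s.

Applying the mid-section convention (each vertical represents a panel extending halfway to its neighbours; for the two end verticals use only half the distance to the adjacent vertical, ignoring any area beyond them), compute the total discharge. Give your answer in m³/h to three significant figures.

w_2 = (7.8 − 0.0)/2 = 3.9 m; q_2 = 0.34 × 0.67 × 3.9 = 0.8884 m³/s
w_3 = (10.0 − 6.0)/2 = 2 m; q_3 = 0.43 × 0.96 × 2 = 0.8256 m³/s
w_4 = (13.6 − 7.8)/2 = 2.9 m; q_4 = 0.35 × 0.74 × 2.9 = 0.7511 m³/s
w_5 = (15.7 − 10.0)/2 = 2.85 m; q_5 = 0.51 × 1.19 × 2.85 = 1.730 m³/s
w_6 = (22.7 − 13.6)/2 = 4.55 m; q_6 = 0.37 × 1.02 × 4.55 = 1.717 m³/s
Stations 1, 7 contribute zero (depth or velocity is 0).
Q = Σ qᵢ = 5.912 m³/s
= 5.912 × 3600 = 21280 m³/h

21300 m³/h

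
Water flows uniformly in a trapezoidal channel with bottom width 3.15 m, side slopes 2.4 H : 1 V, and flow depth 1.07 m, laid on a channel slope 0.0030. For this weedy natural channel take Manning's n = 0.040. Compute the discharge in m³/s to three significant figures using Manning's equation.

A = (b + z·y)·y = (3.15 + 2.4×1.07)×1.07 = 6.118 m²
P = b + 2y√(1+z²) = 3.15 + 2×1.07×√(1+2.4²) = 8.714 m
R = A/P = 6.118/8.714 = 0.7021 m
Q = (1/n)·A·R^(2/3)·S^(1/2) = (1/0.040) × 6.118 × 0.7021^(2/3) × 0.0030^(1/2) = 6.618 m³/s

6.62 m³/s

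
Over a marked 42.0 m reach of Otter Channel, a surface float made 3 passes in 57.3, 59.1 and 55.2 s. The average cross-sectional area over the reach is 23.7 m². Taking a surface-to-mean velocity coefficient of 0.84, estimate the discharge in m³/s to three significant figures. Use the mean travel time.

t̄ = (57.3 + 59.1 + 55.2) / 3 = 57.2 s
v_surface = L / t̄ = 42.0 / 57.2 = 0.7343 m/s
v_mean = 0.84 × 0.7343 = 0.6168 m/s
Q = A × v_mean = 23.7 × 0.6168 = 14.62 m³/s

14.6 m³/s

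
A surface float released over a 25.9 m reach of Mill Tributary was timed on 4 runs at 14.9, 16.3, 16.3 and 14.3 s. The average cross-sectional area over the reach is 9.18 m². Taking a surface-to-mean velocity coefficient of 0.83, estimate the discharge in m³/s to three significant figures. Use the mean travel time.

12.8 m³/s

t̄ = (14.9 + 16.3 + 16.3 + 14.3) / 4 = 15.45 s
v_surface = L / t̄ = 25.9 / 15.45 = 1.676 m/s
v_mean = 0.83 × 1.676 = 1.391 m/s
Q = A × v_mean = 9.18 × 1.391 = 12.77 m³/s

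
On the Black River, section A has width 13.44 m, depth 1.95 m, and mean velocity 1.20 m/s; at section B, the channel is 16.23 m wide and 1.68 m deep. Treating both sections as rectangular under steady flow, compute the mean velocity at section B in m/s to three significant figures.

Q = A₁V₁ = (13.44×1.95) × 1.20 = 31.45 m³/s
A₂ = 16.23 × 1.68 = 27.27 m²
V₂ = Q/A₂ = 31.45/27.27 = 1.153 m/s

1.15 m/s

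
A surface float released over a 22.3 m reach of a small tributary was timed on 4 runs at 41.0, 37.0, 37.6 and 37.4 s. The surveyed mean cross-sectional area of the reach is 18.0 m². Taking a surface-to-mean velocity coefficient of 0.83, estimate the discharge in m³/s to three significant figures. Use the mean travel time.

8.71 m³/s

t̄ = (41.0 + 37.0 + 37.6 + 37.4) / 4 = 38.25 s
v_surface = L / t̄ = 22.3 / 38.25 = 0.5830 m/s
v_mean = 0.83 × 0.5830 = 0.4839 m/s
Q = A × v_mean = 18.0 × 0.4839 = 8.710 m³/s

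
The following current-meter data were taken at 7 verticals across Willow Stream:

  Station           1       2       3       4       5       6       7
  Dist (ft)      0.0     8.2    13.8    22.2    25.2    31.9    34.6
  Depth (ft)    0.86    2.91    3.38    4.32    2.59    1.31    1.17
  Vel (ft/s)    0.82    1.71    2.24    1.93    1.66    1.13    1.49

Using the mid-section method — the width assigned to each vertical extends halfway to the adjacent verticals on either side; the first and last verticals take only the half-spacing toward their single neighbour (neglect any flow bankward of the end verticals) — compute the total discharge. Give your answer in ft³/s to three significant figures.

168 ft³/s

w_1 = (8.2 − 0.0)/2 = 4.1 ft; q_1 = 0.82 × 0.86 × 4.1 = 2.891 ft³/s
w_2 = (13.8 − 0.0)/2 = 6.9 ft; q_2 = 1.71 × 2.91 × 6.9 = 34.34 ft³/s
w_3 = (22.2 − 8.2)/2 = 7 ft; q_3 = 2.24 × 3.38 × 7 = 53.00 ft³/s
w_4 = (25.2 − 13.8)/2 = 5.7 ft; q_4 = 1.93 × 4.32 × 5.7 = 47.52 ft³/s
w_5 = (31.9 − 22.2)/2 = 4.85 ft; q_5 = 1.66 × 2.59 × 4.85 = 20.85 ft³/s
w_6 = (34.6 − 25.2)/2 = 4.7 ft; q_6 = 1.13 × 1.31 × 4.7 = 6.957 ft³/s
w_7 = (34.6 − 31.9)/2 = 1.35 ft; q_7 = 1.49 × 1.17 × 1.35 = 2.353 ft³/s
Q = Σ qᵢ = 167.9 ft³/s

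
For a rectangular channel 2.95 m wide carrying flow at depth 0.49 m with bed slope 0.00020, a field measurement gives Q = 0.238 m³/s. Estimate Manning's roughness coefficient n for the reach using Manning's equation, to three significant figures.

A = b·y = 2.95 × 0.49 = 1.446 m²
P = b + 2y = 2.95 + 2×0.49 = 3.930 m
R = A/P = 1.446/3.930 = 0.3678 m
n = (1/Q)·A·R^(2/3)·S^(1/2) = (1/0.238) × 1.446 × 0.5134 × 0.01414 = 0.04409

0.0441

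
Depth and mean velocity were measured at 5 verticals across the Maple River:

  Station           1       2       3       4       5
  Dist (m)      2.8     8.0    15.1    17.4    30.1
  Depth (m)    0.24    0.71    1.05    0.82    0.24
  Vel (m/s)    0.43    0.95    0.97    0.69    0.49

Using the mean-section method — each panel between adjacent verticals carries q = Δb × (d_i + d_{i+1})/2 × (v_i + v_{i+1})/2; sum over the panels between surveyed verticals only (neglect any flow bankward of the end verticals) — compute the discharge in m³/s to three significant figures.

13.5 m³/s

Panel 1-2: Δb = 5.2 m, d̄ = (0.24+0.71)/2 = 0.475, v̄ = (0.43+0.95)/2 = 0.69 → q = 5.2×0.475×0.69 = 1.704 m³/s
Panel 2-3: Δb = 7.1 m, d̄ = (0.71+1.05)/2 = 0.88, v̄ = (0.95+0.97)/2 = 0.96 → q = 7.1×0.88×0.96 = 5.998 m³/s
Panel 3-4: Δb = 2.3 m, d̄ = (1.05+0.82)/2 = 0.935, v̄ = (0.97+0.69)/2 = 0.83 → q = 2.3×0.935×0.83 = 1.785 m³/s
Panel 4-5: Δb = 12.7 m, d̄ = (0.82+0.24)/2 = 0.53, v̄ = (0.69+0.49)/2 = 0.59 → q = 12.7×0.53×0.59 = 3.971 m³/s
Q = Σ q = 13.46 m³/s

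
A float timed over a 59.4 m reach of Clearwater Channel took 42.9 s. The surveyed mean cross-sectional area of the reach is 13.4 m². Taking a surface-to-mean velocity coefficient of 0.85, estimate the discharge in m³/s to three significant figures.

15.8 m³/s

v_surface = L / t̄ = 59.4 / 42.9 = 1.385 m/s
v_mean = 0.85 × 1.385 = 1.177 m/s
Q = A × v_mean = 13.4 × 1.177 = 15.77 m³/s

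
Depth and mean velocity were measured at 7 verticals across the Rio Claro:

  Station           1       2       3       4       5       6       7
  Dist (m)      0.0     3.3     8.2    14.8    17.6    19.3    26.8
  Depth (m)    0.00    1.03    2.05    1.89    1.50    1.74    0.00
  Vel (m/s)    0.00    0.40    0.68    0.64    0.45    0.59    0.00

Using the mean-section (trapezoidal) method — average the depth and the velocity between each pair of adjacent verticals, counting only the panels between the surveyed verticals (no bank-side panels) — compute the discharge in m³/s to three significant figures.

18.9 m³/s

Panel 1-2: Δb = 3.3 m, d̄ = (0.00+1.03)/2 = 0.515, v̄ = (0.00+0.40)/2 = 0.2 → q = 3.3×0.515×0.2 = 0.3399 m³/s
Panel 2-3: Δb = 4.9 m, d̄ = (1.03+2.05)/2 = 1.54, v̄ = (0.40+0.68)/2 = 0.54 → q = 4.9×1.54×0.54 = 4.075 m³/s
Panel 3-4: Δb = 6.6 m, d̄ = (2.05+1.89)/2 = 1.97, v̄ = (0.68+0.64)/2 = 0.66 → q = 6.6×1.97×0.66 = 8.581 m³/s
Panel 4-5: Δb = 2.8 m, d̄ = (1.89+1.50)/2 = 1.695, v̄ = (0.64+0.45)/2 = 0.545 → q = 2.8×1.695×0.545 = 2.587 m³/s
Panel 5-6: Δb = 1.7 m, d̄ = (1.50+1.74)/2 = 1.62, v̄ = (0.45+0.59)/2 = 0.52 → q = 1.7×1.62×0.52 = 1.432 m³/s
Panel 6-7: Δb = 7.5 m, d̄ = (1.74+0.00)/2 = 0.87, v̄ = (0.59+0.00)/2 = 0.295 → q = 7.5×0.87×0.295 = 1.925 m³/s
Q = Σ q = 18.94 m³/s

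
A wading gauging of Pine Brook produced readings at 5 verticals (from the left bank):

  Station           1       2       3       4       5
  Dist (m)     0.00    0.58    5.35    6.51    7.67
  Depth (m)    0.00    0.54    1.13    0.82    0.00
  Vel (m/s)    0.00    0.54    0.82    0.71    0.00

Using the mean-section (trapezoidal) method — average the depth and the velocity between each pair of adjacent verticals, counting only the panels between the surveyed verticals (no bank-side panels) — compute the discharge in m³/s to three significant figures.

Panel 1-2: Δb = 0.58 m, d̄ = (0.00+0.54)/2 = 0.27, v̄ = (0.00+0.54)/2 = 0.27 → q = 0.58×0.27×0.27 = 0.04228 m³/s
Panel 2-3: Δb = 4.77 m, d̄ = (0.54+1.13)/2 = 0.835, v̄ = (0.54+0.82)/2 = 0.68 → q = 4.77×0.835×0.68 = 2.708 m³/s
Panel 3-4: Δb = 1.16 m, d̄ = (1.13+0.82)/2 = 0.975, v̄ = (0.82+0.71)/2 = 0.765 → q = 1.16×0.975×0.765 = 0.8652 m³/s
Panel 4-5: Δb = 1.16 m, d̄ = (0.82+0.00)/2 = 0.41, v̄ = (0.71+0.00)/2 = 0.355 → q = 1.16×0.41×0.355 = 0.1688 m³/s
Q = Σ q = 3.785 m³/s

3.78 m³/s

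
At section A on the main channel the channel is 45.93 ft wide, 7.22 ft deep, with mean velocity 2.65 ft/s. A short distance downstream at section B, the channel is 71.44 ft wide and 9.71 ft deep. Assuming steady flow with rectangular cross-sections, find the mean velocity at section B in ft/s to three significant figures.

Q = A₁V₁ = (45.93×7.22) × 2.65 = 878.8 ft³/s
A₂ = 71.44 × 9.71 = 693.7 ft²
V₂ = Q/A₂ = 878.8/693.7 = 1.267 ft/s

1.27 ft/s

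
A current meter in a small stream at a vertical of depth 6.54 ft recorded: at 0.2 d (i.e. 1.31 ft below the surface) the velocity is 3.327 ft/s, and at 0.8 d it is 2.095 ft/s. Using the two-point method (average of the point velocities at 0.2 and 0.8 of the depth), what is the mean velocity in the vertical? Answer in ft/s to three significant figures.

v̄ = (3.327 + 2.095) / 2 = 2.711 ft/s

2.71 ft/s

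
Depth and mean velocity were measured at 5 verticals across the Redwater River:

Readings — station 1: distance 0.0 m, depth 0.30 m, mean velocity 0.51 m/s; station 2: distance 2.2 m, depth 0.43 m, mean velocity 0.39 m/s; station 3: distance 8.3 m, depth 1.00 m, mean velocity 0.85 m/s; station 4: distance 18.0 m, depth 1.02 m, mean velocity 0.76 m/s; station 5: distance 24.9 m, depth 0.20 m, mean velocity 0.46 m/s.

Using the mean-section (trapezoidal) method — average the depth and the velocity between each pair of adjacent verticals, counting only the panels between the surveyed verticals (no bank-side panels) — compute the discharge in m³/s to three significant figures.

Panel 1-2: Δb = 2.2 m, d̄ = (0.30+0.43)/2 = 0.365, v̄ = (0.51+0.39)/2 = 0.45 → q = 2.2×0.365×0.45 = 0.3614 m³/s
Panel 2-3: Δb = 6.1 m, d̄ = (0.43+1.00)/2 = 0.715, v̄ = (0.39+0.85)/2 = 0.62 → q = 6.1×0.715×0.62 = 2.704 m³/s
Panel 3-4: Δb = 9.7 m, d̄ = (1.00+1.02)/2 = 1.01, v̄ = (0.85+0.76)/2 = 0.805 → q = 9.7×1.01×0.805 = 7.887 m³/s
Panel 4-5: Δb = 6.9 m, d̄ = (1.02+0.20)/2 = 0.61, v̄ = (0.76+0.46)/2 = 0.61 → q = 6.9×0.61×0.61 = 2.567 m³/s
Q = Σ q = 13.52 m³/s

13.5 m³/s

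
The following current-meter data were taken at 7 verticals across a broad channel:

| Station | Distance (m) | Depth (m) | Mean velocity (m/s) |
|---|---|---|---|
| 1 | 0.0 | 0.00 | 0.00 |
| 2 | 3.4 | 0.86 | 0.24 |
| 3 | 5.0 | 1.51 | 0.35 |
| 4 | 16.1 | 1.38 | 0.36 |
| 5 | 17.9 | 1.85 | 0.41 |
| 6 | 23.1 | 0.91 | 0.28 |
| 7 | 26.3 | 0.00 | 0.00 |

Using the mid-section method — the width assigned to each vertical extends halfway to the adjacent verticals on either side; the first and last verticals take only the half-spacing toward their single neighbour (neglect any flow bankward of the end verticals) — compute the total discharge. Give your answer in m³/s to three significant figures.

w_2 = (5.0 − 0.0)/2 = 2.5 m; q_2 = 0.24 × 0.86 × 2.5 = 0.5160 m³/s
w_3 = (16.1 − 3.4)/2 = 6.35 m; q_3 = 0.35 × 1.51 × 6.35 = 3.356 m³/s
w_4 = (17.9 − 5.0)/2 = 6.45 m; q_4 = 0.36 × 1.38 × 6.45 = 3.204 m³/s
w_5 = (23.1 − 16.1)/2 = 3.5 m; q_5 = 0.41 × 1.85 × 3.5 = 2.655 m³/s
w_6 = (26.3 − 17.9)/2 = 4.2 m; q_6 = 0.28 × 0.91 × 4.2 = 1.070 m³/s
Stations 1, 7 contribute zero (depth or velocity is 0).
Q = Σ qᵢ = 10.80 m³/s

10.8 m³/s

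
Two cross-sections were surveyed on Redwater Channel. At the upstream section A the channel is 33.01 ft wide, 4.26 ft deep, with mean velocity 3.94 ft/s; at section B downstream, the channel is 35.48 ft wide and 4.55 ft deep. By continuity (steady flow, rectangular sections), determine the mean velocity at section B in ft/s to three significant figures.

3.43 ft/s

Q = A₁V₁ = (33.01×4.26) × 3.94 = 554.1 ft³/s
A₂ = 35.48 × 4.55 = 161.4 ft²
V₂ = Q/A₂ = 554.1/161.4 = 3.432 ft/s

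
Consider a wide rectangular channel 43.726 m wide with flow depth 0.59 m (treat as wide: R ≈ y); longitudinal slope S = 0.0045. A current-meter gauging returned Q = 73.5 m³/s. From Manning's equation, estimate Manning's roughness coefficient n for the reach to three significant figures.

A = b·y = 43.726 × 0.59 = 25.80 m²
Wide channel: R ≈ y = 0.59 m
n = (1/Q)·A·R^(2/3)·S^(1/2) = (1/73.5) × 25.80 × 0.7035 × 0.06708 = 0.01656

0.0166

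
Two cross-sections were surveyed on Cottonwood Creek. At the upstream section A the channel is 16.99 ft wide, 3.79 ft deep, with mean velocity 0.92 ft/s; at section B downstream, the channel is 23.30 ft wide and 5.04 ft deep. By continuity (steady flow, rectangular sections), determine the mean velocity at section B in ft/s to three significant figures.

Q = A₁V₁ = (16.99×3.79) × 0.92 = 59.24 ft³/s
A₂ = 23.30 × 5.04 = 117.4 ft²
V₂ = Q/A₂ = 59.24/117.4 = 0.5045 ft/s

0.504 ft/s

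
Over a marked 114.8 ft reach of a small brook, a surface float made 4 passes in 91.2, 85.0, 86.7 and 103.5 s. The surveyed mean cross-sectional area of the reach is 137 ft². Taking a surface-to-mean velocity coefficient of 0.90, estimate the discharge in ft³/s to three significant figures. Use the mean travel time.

t̄ = (91.2 + 85.0 + 86.7 + 103.5) / 4 = 91.6 s
v_surface = L / t̄ = 114.8 / 91.6 = 1.253 ft/s
v_mean = 0.90 × 1.253 = 1.128 ft/s
Q = A × v_mean = 137 × 1.128 = 154.5 ft³/s

155 ft³/s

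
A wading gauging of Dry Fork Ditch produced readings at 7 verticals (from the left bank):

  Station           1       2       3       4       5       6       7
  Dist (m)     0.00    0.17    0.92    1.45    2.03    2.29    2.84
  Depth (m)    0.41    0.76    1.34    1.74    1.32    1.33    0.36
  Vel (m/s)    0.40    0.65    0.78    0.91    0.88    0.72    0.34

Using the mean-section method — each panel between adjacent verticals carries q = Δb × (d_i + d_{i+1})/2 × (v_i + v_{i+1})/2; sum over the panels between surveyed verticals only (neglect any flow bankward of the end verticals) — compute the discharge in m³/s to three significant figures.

2.62 m³/s

Panel 1-2: Δb = 0.17 m, d̄ = (0.41+0.76)/2 = 0.585, v̄ = (0.40+0.65)/2 = 0.525 → q = 0.17×0.585×0.525 = 0.05221 m³/s
Panel 2-3: Δb = 0.75 m, d̄ = (0.76+1.34)/2 = 1.05, v̄ = (0.65+0.78)/2 = 0.715 → q = 0.75×1.05×0.715 = 0.5631 m³/s
Panel 3-4: Δb = 0.53 m, d̄ = (1.34+1.74)/2 = 1.54, v̄ = (0.78+0.91)/2 = 0.845 → q = 0.53×1.54×0.845 = 0.6897 m³/s
Panel 4-5: Δb = 0.58 m, d̄ = (1.74+1.32)/2 = 1.53, v̄ = (0.91+0.88)/2 = 0.895 → q = 0.58×1.53×0.895 = 0.7942 m³/s
Panel 5-6: Δb = 0.26 m, d̄ = (1.32+1.33)/2 = 1.325, v̄ = (0.88+0.72)/2 = 0.8 → q = 0.26×1.325×0.8 = 0.2756 m³/s
Panel 6-7: Δb = 0.55 m, d̄ = (1.33+0.36)/2 = 0.845, v̄ = (0.72+0.34)/2 = 0.53 → q = 0.55×0.845×0.53 = 0.2463 m³/s
Q = Σ q = 2.621 m³/s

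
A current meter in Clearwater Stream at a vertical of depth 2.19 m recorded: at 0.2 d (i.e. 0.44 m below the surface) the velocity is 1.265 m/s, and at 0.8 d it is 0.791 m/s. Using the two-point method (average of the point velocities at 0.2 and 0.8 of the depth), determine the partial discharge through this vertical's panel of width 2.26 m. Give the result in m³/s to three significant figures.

5.09 m³/s

v̄ = (1.265 + 0.791) / 2 = 1.028 m/s
q = v̄ × d × w = 1.028 × 2.19 × 2.26 = 5.088 m³/s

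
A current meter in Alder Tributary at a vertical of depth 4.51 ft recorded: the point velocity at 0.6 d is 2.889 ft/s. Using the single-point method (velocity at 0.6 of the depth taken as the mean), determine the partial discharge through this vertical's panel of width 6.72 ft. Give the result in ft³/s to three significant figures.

87.6 ft³/s

v̄ = v₀.₆ = 2.889 ft/s
q = v̄ × d × w = 2.889 × 4.51 × 6.72 = 87.56 ft³/s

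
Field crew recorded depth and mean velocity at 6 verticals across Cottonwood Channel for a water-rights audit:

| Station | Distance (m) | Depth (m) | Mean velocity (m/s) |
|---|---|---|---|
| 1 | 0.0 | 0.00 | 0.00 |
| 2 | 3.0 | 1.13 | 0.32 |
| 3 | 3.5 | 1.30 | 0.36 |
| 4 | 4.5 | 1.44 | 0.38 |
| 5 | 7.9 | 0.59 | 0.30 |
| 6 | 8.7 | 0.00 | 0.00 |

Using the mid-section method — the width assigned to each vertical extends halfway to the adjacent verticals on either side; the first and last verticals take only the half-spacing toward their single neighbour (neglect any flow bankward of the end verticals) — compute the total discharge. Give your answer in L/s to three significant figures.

w_2 = (3.5 − 0.0)/2 = 1.75 m; q_2 = 0.32 × 1.13 × 1.75 = 0.6328 m³/s
w_3 = (4.5 − 3.0)/2 = 0.75 m; q_3 = 0.36 × 1.30 × 0.75 = 0.3510 m³/s
w_4 = (7.9 − 3.5)/2 = 2.2 m; q_4 = 0.38 × 1.44 × 2.2 = 1.204 m³/s
w_5 = (8.7 − 4.5)/2 = 2.1 m; q_5 = 0.30 × 0.59 × 2.1 = 0.3717 m³/s
Stations 1, 6 contribute zero (depth or velocity is 0).
Q = Σ qᵢ = 2.559 m³/s
= 2.559 × 1000 = 2559 L/s

2560 L/s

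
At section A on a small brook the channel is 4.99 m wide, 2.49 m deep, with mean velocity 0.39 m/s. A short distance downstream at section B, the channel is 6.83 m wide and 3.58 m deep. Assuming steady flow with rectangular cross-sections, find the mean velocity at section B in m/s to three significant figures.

Q = A₁V₁ = (4.99×2.49) × 0.39 = 4.846 m³/s
A₂ = 6.83 × 3.58 = 24.45 m²
V₂ = Q/A₂ = 4.846/24.45 = 0.1982 m/s

0.198 m/s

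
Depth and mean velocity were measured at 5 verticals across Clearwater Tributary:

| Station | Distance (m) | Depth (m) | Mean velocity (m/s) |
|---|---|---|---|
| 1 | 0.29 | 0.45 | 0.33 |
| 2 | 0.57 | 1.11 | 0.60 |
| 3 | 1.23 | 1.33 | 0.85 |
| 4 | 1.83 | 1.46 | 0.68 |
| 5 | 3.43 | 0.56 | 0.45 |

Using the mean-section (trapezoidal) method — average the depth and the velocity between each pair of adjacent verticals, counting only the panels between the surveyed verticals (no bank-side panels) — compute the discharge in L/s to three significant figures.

Panel 1-2: Δb = 0.28 m, d̄ = (0.45+1.11)/2 = 0.78, v̄ = (0.33+0.60)/2 = 0.465 → q = 0.28×0.78×0.465 = 0.1016 m³/s
Panel 2-3: Δb = 0.66 m, d̄ = (1.11+1.33)/2 = 1.22, v̄ = (0.60+0.85)/2 = 0.725 → q = 0.66×1.22×0.725 = 0.5838 m³/s
Panel 3-4: Δb = 0.6 m, d̄ = (1.33+1.46)/2 = 1.395, v̄ = (0.85+0.68)/2 = 0.765 → q = 0.6×1.395×0.765 = 0.6403 m³/s
Panel 4-5: Δb = 1.6 m, d̄ = (1.46+0.56)/2 = 1.01, v̄ = (0.68+0.45)/2 = 0.565 → q = 1.6×1.01×0.565 = 0.9130 m³/s
Q = Σ q = 2.239 m³/s
= 2.239 × 1000 = 2239 L/s

2240 L/s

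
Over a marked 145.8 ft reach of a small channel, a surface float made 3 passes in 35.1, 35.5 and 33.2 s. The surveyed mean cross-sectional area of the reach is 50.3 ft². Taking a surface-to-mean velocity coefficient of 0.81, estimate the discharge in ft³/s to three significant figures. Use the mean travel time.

t̄ = (35.1 + 35.5 + 33.2) / 3 = 34.6 s
v_surface = L / t̄ = 145.8 / 34.6 = 4.214 ft/s
v_mean = 0.81 × 4.214 = 3.413 ft/s
Q = A × v_mean = 50.3 × 3.413 = 171.7 ft³/s

172 ft³/s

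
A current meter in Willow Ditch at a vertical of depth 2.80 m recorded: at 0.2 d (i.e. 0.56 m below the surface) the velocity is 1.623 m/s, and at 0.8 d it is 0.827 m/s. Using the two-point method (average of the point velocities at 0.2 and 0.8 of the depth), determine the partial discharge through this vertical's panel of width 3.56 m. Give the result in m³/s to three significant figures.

12.2 m³/s

v̄ = (1.623 + 0.827) / 2 = 1.225 m/s
q = v̄ × d × w = 1.225 × 2.80 × 3.56 = 12.21 m³/s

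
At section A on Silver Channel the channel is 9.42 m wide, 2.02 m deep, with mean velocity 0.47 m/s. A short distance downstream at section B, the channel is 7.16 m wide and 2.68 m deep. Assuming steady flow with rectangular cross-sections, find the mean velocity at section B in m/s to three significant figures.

0.466 m/s

Q = A₁V₁ = (9.42×2.02) × 0.47 = 8.943 m³/s
A₂ = 7.16 × 2.68 = 19.19 m²
V₂ = Q/A₂ = 8.943/19.19 = 0.4661 m/s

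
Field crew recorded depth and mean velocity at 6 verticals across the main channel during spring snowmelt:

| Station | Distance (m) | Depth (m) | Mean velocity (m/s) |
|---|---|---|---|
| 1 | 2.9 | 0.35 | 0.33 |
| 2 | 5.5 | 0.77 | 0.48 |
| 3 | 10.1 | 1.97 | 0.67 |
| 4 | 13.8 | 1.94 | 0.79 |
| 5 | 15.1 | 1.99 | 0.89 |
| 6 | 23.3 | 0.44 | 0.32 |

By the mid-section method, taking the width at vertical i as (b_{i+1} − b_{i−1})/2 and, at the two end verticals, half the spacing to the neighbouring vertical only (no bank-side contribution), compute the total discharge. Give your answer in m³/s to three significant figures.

w_1 = (5.5 − 2.9)/2 = 1.3 m; q_1 = 0.33 × 0.35 × 1.3 = 0.1502 m³/s
w_2 = (10.1 − 2.9)/2 = 3.6 m; q_2 = 0.48 × 0.77 × 3.6 = 1.331 m³/s
w_3 = (13.8 − 5.5)/2 = 4.15 m; q_3 = 0.67 × 1.97 × 4.15 = 5.478 m³/s
w_4 = (15.1 − 10.1)/2 = 2.5 m; q_4 = 0.79 × 1.94 × 2.5 = 3.832 m³/s
w_5 = (23.3 − 13.8)/2 = 4.75 m; q_5 = 0.89 × 1.99 × 4.75 = 8.413 m³/s
w_6 = (23.3 − 15.1)/2 = 4.1 m; q_6 = 0.32 × 0.44 × 4.1 = 0.5773 m³/s
Q = Σ qᵢ = 19.78 m³/s

19.8 m³/s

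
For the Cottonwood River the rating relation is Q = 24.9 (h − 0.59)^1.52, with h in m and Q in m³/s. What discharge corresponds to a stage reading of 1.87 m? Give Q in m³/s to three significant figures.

Q = 24.9 × (1.87 − 0.59)^1.52 = 24.9 × 1.28^1.52 = 36.24 m³/s

36.2 m³/s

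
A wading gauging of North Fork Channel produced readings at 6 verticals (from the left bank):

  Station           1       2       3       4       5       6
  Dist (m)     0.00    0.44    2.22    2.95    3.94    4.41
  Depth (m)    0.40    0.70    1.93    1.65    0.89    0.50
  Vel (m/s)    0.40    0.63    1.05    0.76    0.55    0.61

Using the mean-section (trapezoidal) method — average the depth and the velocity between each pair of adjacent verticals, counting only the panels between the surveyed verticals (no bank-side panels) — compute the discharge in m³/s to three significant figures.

Panel 1-2: Δb = 0.44 m, d̄ = (0.40+0.70)/2 = 0.55, v̄ = (0.40+0.63)/2 = 0.515 → q = 0.44×0.55×0.515 = 0.1246 m³/s
Panel 2-3: Δb = 1.78 m, d̄ = (0.70+1.93)/2 = 1.315, v̄ = (0.63+1.05)/2 = 0.84 → q = 1.78×1.315×0.84 = 1.966 m³/s
Panel 3-4: Δb = 0.73 m, d̄ = (1.93+1.65)/2 = 1.79, v̄ = (1.05+0.76)/2 = 0.905 → q = 0.73×1.79×0.905 = 1.183 m³/s
Panel 4-5: Δb = 0.99 m, d̄ = (1.65+0.89)/2 = 1.27, v̄ = (0.76+0.55)/2 = 0.655 → q = 0.99×1.27×0.655 = 0.8235 m³/s
Panel 5-6: Δb = 0.47 m, d̄ = (0.89+0.50)/2 = 0.695, v̄ = (0.55+0.61)/2 = 0.58 → q = 0.47×0.695×0.58 = 0.1895 m³/s
Q = Σ q = 4.286 m³/s

4.29 m³/s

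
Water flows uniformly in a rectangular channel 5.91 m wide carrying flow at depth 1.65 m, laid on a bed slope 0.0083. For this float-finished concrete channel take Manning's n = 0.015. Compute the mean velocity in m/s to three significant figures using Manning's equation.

A = b·y = 5.91 × 1.65 = 9.752 m²
P = b + 2y = 5.91 + 2×1.65 = 9.210 m
R = A/P = 9.752/9.210 = 1.059 m
Q = (1/n)·A·R^(2/3)·S^(1/2) = (1/0.015) × 9.752 × 1.059^(2/3) × 0.0083^(1/2) = 61.53 m³/s
V = Q/A = 61.53/9.752 = 6.309 m/s

6.31 m/s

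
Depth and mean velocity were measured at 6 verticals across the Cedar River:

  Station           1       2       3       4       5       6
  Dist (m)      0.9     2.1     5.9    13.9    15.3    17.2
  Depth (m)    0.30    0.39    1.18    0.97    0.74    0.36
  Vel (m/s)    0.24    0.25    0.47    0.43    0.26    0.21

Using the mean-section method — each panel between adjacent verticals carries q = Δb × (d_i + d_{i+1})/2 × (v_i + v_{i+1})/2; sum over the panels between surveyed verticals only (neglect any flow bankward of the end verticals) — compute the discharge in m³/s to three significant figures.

Panel 1-2: Δb = 1.2 m, d̄ = (0.30+0.39)/2 = 0.345, v̄ = (0.24+0.25)/2 = 0.245 → q = 1.2×0.345×0.245 = 0.1014 m³/s
Panel 2-3: Δb = 3.8 m, d̄ = (0.39+1.18)/2 = 0.785, v̄ = (0.25+0.47)/2 = 0.36 → q = 3.8×0.785×0.36 = 1.074 m³/s
Panel 3-4: Δb = 8 m, d̄ = (1.18+0.97)/2 = 1.075, v̄ = (0.47+0.43)/2 = 0.45 → q = 8×1.075×0.45 = 3.870 m³/s
Panel 4-5: Δb = 1.4 m, d̄ = (0.97+0.74)/2 = 0.855, v̄ = (0.43+0.26)/2 = 0.345 → q = 1.4×0.855×0.345 = 0.4130 m³/s
Panel 5-6: Δb = 1.9 m, d̄ = (0.74+0.36)/2 = 0.55, v̄ = (0.26+0.21)/2 = 0.235 → q = 1.9×0.55×0.235 = 0.2456 m³/s
Q = Σ q = 5.704 m³/s

5.70 m³/s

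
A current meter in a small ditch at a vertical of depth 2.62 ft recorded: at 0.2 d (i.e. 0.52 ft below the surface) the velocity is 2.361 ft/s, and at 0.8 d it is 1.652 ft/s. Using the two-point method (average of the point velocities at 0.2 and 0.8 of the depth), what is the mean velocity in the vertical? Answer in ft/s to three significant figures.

v̄ = (2.361 + 1.652) / 2 = 2.007 ft/s

2.01 ft/s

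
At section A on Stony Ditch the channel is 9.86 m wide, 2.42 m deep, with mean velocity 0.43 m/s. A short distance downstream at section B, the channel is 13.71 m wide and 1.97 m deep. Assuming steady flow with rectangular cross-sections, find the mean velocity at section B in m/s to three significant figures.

Q = A₁V₁ = (9.86×2.42) × 0.43 = 10.26 m³/s
A₂ = 13.71 × 1.97 = 27.01 m²
V₂ = Q/A₂ = 10.26/27.01 = 0.3799 m/s

0.380 m/s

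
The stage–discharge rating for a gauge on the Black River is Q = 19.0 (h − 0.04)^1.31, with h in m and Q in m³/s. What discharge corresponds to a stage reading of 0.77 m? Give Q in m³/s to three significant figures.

Q = 19.0 × (0.77 − 0.04)^1.31 = 19.0 × 0.73^1.31 = 12.58 m³/s

12.6 m³/s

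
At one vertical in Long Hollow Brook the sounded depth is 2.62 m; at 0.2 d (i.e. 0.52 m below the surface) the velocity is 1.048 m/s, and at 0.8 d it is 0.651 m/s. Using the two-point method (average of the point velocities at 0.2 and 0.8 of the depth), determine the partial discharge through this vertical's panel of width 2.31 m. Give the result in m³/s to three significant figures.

v̄ = (1.048 + 0.651) / 2 = 0.8495 m/s
q = v̄ × d × w = 0.8495 × 2.62 × 2.31 = 5.141 m³/s

5.14 m³/s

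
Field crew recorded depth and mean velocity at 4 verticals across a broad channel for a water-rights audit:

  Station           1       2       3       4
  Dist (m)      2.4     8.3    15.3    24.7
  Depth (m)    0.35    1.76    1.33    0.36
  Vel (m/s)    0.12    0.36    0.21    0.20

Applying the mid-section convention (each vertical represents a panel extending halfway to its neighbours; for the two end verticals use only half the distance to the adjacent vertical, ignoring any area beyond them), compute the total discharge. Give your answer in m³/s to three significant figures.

6.84 m³/s

w_1 = (8.3 − 2.4)/2 = 2.95 m; q_1 = 0.12 × 0.35 × 2.95 = 0.1239 m³/s
w_2 = (15.3 − 2.4)/2 = 6.45 m; q_2 = 0.36 × 1.76 × 6.45 = 4.087 m³/s
w_3 = (24.7 − 8.3)/2 = 8.2 m; q_3 = 0.21 × 1.33 × 8.2 = 2.290 m³/s
w_4 = (24.7 − 15.3)/2 = 4.7 m; q_4 = 0.20 × 0.36 × 4.7 = 0.3384 m³/s
Q = Σ qᵢ = 6.839 m³/s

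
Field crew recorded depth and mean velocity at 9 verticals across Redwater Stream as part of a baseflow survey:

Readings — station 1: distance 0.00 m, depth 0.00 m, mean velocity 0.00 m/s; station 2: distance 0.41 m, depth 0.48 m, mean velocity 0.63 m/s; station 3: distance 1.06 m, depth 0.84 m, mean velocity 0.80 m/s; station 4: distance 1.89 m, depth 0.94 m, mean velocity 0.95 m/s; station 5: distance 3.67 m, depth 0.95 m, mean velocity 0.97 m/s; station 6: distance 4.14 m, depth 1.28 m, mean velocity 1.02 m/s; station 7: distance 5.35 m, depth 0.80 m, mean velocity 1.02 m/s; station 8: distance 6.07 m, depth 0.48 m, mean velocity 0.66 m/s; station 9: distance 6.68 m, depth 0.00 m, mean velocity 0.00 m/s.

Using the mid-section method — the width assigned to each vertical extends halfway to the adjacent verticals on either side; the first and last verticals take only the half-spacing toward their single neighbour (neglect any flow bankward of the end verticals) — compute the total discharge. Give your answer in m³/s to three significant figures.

w_2 = (1.06 − 0.00)/2 = 0.53 m; q_2 = 0.63 × 0.48 × 0.53 = 0.1603 m³/s
w_3 = (1.89 − 0.41)/2 = 0.74 m; q_3 = 0.80 × 0.84 × 0.74 = 0.4973 m³/s
w_4 = (3.67 − 1.06)/2 = 1.305 m; q_4 = 0.95 × 0.94 × 1.305 = 1.165 m³/s
w_5 = (4.14 − 1.89)/2 = 1.125 m; q_5 = 0.97 × 0.95 × 1.125 = 1.037 m³/s
w_6 = (5.35 − 3.67)/2 = 0.84 m; q_6 = 1.02 × 1.28 × 0.84 = 1.097 m³/s
w_7 = (6.07 − 4.14)/2 = 0.965 m; q_7 = 1.02 × 0.80 × 0.965 = 0.7874 m³/s
w_8 = (6.68 − 5.35)/2 = 0.665 m; q_8 = 0.66 × 0.48 × 0.665 = 0.2107 m³/s
Stations 1, 9 contribute zero (depth or velocity is 0).
Q = Σ qᵢ = 4.954 m³/s

4.95 m³/s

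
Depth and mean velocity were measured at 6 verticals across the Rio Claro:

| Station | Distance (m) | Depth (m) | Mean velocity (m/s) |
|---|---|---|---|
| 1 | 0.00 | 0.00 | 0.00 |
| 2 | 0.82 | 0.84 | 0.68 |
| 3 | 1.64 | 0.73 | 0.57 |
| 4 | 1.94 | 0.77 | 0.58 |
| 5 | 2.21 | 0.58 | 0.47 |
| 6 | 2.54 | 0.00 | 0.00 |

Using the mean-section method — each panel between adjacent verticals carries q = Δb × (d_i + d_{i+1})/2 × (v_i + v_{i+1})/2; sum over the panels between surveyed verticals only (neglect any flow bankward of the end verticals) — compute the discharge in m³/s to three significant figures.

0.767 m³/s

Panel 1-2: Δb = 0.82 m, d̄ = (0.00+0.84)/2 = 0.42, v̄ = (0.00+0.68)/2 = 0.34 → q = 0.82×0.42×0.34 = 0.1171 m³/s
Panel 2-3: Δb = 0.82 m, d̄ = (0.84+0.73)/2 = 0.785, v̄ = (0.68+0.57)/2 = 0.625 → q = 0.82×0.785×0.625 = 0.4023 m³/s
Panel 3-4: Δb = 0.3 m, d̄ = (0.73+0.77)/2 = 0.75, v̄ = (0.57+0.58)/2 = 0.575 → q = 0.3×0.75×0.575 = 0.1294 m³/s
Panel 4-5: Δb = 0.27 m, d̄ = (0.77+0.58)/2 = 0.675, v̄ = (0.58+0.47)/2 = 0.525 → q = 0.27×0.675×0.525 = 0.09568 m³/s
Panel 5-6: Δb = 0.33 m, d̄ = (0.58+0.00)/2 = 0.29, v̄ = (0.47+0.00)/2 = 0.235 → q = 0.33×0.29×0.235 = 0.02249 m³/s
Q = Σ q = 0.7670 m³/s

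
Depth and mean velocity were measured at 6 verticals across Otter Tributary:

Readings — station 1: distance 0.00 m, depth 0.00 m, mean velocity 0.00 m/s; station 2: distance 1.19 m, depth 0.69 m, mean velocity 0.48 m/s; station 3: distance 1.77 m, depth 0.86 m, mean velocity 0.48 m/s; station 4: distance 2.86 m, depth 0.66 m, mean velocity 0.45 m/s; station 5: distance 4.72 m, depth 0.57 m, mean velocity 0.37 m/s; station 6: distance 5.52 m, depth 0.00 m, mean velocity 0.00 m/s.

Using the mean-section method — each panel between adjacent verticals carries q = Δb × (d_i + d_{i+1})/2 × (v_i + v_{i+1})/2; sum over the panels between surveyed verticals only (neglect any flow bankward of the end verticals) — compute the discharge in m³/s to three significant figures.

Panel 1-2: Δb = 1.19 m, d̄ = (0.00+0.69)/2 = 0.345, v̄ = (0.00+0.48)/2 = 0.24 → q = 1.19×0.345×0.24 = 0.09853 m³/s
Panel 2-3: Δb = 0.58 m, d̄ = (0.69+0.86)/2 = 0.775, v̄ = (0.48+0.48)/2 = 0.48 → q = 0.58×0.775×0.48 = 0.2158 m³/s
Panel 3-4: Δb = 1.09 m, d̄ = (0.86+0.66)/2 = 0.76, v̄ = (0.48+0.45)/2 = 0.465 → q = 1.09×0.76×0.465 = 0.3852 m³/s
Panel 4-5: Δb = 1.86 m, d̄ = (0.66+0.57)/2 = 0.615, v̄ = (0.45+0.37)/2 = 0.41 → q = 1.86×0.615×0.41 = 0.4690 m³/s
Panel 5-6: Δb = 0.8 m, d̄ = (0.57+0.00)/2 = 0.285, v̄ = (0.37+0.00)/2 = 0.185 → q = 0.8×0.285×0.185 = 0.04218 m³/s
Q = Σ q = 1.211 m³/s

1.21 m³/s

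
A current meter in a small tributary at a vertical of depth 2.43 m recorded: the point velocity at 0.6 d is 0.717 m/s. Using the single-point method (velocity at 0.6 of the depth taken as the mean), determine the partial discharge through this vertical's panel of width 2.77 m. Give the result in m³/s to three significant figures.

v̄ = v₀.₆ = 0.717 m/s
q = v̄ × d × w = 0.7170 × 2.43 × 2.77 = 4.826 m³/s

4.83 m³/s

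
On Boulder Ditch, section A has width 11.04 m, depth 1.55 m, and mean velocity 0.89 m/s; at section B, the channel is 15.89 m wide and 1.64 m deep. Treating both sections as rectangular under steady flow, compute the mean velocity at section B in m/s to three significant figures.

0.584 m/s

Q = A₁V₁ = (11.04×1.55) × 0.89 = 15.23 m³/s
A₂ = 15.89 × 1.64 = 26.06 m²
V₂ = Q/A₂ = 15.23/26.06 = 0.5844 m/s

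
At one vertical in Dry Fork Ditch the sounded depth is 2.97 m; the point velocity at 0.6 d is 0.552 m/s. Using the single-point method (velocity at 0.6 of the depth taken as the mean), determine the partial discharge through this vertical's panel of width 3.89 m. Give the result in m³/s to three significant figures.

v̄ = v₀.₆ = 0.552 m/s
q = v̄ × d × w = 0.5520 × 2.97 × 3.89 = 6.377 m³/s

6.38 m³/s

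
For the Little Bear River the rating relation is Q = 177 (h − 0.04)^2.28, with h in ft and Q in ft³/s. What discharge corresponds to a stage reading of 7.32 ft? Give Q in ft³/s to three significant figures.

16400 ft³/s

Q = 177 × (7.32 − 0.04)^2.28 = 177 × 7.28^2.28 = 16350 ft³/s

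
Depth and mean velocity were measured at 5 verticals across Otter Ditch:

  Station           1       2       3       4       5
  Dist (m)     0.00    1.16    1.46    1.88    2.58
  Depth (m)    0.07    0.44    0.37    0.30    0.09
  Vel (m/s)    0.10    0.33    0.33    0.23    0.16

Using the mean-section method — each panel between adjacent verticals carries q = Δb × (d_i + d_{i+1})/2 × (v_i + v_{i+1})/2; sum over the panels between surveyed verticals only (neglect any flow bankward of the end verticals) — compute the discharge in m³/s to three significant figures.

0.170 m³/s

Panel 1-2: Δb = 1.16 m, d̄ = (0.07+0.44)/2 = 0.255, v̄ = (0.10+0.33)/2 = 0.215 → q = 1.16×0.255×0.215 = 0.06360 m³/s
Panel 2-3: Δb = 0.3 m, d̄ = (0.44+0.37)/2 = 0.405, v̄ = (0.33+0.33)/2 = 0.33 → q = 0.3×0.405×0.33 = 0.04010 m³/s
Panel 3-4: Δb = 0.42 m, d̄ = (0.37+0.30)/2 = 0.335, v̄ = (0.33+0.23)/2 = 0.28 → q = 0.42×0.335×0.28 = 0.03940 m³/s
Panel 4-5: Δb = 0.7 m, d̄ = (0.30+0.09)/2 = 0.195, v̄ = (0.23+0.16)/2 = 0.195 → q = 0.7×0.195×0.195 = 0.02662 m³/s
Q = Σ q = 0.1697 m³/s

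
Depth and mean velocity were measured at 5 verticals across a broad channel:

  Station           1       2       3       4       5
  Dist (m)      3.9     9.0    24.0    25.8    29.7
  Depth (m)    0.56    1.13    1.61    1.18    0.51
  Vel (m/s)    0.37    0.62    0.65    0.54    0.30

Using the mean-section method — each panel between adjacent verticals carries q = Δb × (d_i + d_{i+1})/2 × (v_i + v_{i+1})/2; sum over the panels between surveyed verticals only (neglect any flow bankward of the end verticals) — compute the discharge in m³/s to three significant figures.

Panel 1-2: Δb = 5.1 m, d̄ = (0.56+1.13)/2 = 0.845, v̄ = (0.37+0.62)/2 = 0.495 → q = 5.1×0.845×0.495 = 2.133 m³/s
Panel 2-3: Δb = 15 m, d̄ = (1.13+1.61)/2 = 1.37, v̄ = (0.62+0.65)/2 = 0.635 → q = 15×1.37×0.635 = 13.05 m³/s
Panel 3-4: Δb = 1.8 m, d̄ = (1.61+1.18)/2 = 1.395, v̄ = (0.65+0.54)/2 = 0.595 → q = 1.8×1.395×0.595 = 1.494 m³/s
Panel 4-5: Δb = 3.9 m, d̄ = (1.18+0.51)/2 = 0.845, v̄ = (0.54+0.30)/2 = 0.42 → q = 3.9×0.845×0.42 = 1.384 m³/s
Q = Σ q = 18.06 m³/s

18.1 m³/s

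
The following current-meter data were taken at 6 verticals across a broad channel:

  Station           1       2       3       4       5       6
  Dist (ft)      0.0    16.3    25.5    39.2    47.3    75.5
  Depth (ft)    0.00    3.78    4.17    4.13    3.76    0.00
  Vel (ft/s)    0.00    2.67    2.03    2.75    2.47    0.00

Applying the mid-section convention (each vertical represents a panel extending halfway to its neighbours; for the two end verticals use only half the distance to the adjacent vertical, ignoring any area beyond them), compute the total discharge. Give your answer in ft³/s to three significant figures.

518 ft³/s

w_2 = (25.5 − 0.0)/2 = 12.75 ft; q_2 = 2.67 × 3.78 × 12.75 = 128.7 ft³/s
w_3 = (39.2 − 16.3)/2 = 11.45 ft; q_3 = 2.03 × 4.17 × 11.45 = 96.93 ft³/s
w_4 = (47.3 − 25.5)/2 = 10.9 ft; q_4 = 2.75 × 4.13 × 10.9 = 123.8 ft³/s
w_5 = (75.5 − 39.2)/2 = 18.15 ft; q_5 = 2.47 × 3.76 × 18.15 = 168.6 ft³/s
Stations 1, 6 contribute zero (depth or velocity is 0).
Q = Σ qᵢ = 518.0 ft³/s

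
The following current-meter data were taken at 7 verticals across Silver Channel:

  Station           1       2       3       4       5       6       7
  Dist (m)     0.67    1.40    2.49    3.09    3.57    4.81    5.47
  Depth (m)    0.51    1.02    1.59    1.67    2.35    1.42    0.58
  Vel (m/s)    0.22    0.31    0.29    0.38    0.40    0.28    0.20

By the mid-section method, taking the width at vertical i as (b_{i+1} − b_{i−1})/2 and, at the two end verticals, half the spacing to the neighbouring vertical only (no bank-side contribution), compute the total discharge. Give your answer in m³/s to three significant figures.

w_1 = (1.40 − 0.67)/2 = 0.365 m; q_1 = 0.22 × 0.51 × 0.365 = 0.04095 m³/s
w_2 = (2.49 − 0.67)/2 = 0.91 m; q_2 = 0.31 × 1.02 × 0.91 = 0.2877 m³/s
w_3 = (3.09 − 1.40)/2 = 0.845 m; q_3 = 0.29 × 1.59 × 0.845 = 0.3896 m³/s
w_4 = (3.57 − 2.49)/2 = 0.54 m; q_4 = 0.38 × 1.67 × 0.54 = 0.3427 m³/s
w_5 = (4.81 − 3.09)/2 = 0.86 m; q_5 = 0.40 × 2.35 × 0.86 = 0.8084 m³/s
w_6 = (5.47 − 3.57)/2 = 0.95 m; q_6 = 0.28 × 1.42 × 0.95 = 0.3777 m³/s
w_7 = (5.47 − 4.81)/2 = 0.33 m; q_7 = 0.20 × 0.58 × 0.33 = 0.03828 m³/s
Q = Σ qᵢ = 2.285 m³/s

2.29 m³/s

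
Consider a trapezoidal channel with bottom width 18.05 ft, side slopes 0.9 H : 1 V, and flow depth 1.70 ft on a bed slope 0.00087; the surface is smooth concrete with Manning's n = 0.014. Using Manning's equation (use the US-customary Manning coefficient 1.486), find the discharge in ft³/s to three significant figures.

135 ft³/s

A = (b + z·y)·y = (18.05 + 0.9×1.70)×1.70 = 33.29 ft²
P = b + 2y√(1+z²) = 18.05 + 2×1.70×√(1+0.9²) = 22.62 ft
R = A/P = 33.29/22.62 = 1.471 ft
Q = (1.486/n)·A·R^(2/3)·S^(1/2) = (1.486/0.014) × 33.29 × 1.471^(2/3) × 0.00087^(1/2) = 134.8 ft³/s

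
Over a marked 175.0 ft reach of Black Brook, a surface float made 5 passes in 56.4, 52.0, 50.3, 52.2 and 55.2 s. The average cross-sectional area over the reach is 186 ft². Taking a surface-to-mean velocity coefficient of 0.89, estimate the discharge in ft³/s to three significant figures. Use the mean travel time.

544 ft³/s

t̄ = (56.4 + 52.0 + 50.3 + 52.2 + 55.2) / 5 = 53.22 s
v_surface = L / t̄ = 175.0 / 53.22 = 3.288 ft/s
v_mean = 0.89 × 3.288 = 2.927 ft/s
Q = A × v_mean = 186 × 2.927 = 544.3 ft³/s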